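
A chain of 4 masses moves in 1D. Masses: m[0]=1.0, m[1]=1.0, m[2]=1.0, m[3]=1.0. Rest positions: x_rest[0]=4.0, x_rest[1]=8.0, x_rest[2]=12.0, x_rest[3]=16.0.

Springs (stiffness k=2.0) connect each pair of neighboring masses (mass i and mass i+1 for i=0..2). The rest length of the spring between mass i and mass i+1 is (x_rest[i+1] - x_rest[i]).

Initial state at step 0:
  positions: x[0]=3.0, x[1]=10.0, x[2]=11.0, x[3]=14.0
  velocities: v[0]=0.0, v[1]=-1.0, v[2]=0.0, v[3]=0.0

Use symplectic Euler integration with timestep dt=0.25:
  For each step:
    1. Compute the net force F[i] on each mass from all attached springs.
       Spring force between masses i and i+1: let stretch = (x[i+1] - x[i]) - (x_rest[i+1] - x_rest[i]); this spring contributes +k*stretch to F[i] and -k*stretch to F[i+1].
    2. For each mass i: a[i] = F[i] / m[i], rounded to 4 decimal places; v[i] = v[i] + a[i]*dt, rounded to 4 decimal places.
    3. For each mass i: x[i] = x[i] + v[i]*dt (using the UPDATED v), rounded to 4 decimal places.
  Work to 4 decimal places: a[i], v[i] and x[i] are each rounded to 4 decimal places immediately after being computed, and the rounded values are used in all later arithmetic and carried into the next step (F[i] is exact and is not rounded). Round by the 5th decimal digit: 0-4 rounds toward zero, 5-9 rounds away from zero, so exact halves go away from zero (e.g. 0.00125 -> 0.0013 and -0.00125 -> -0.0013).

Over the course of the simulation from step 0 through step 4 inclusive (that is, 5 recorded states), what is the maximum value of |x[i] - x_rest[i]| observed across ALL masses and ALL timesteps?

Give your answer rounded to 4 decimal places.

Step 0: x=[3.0000 10.0000 11.0000 14.0000] v=[0.0000 -1.0000 0.0000 0.0000]
Step 1: x=[3.3750 9.0000 11.2500 14.1250] v=[1.5000 -4.0000 1.0000 0.5000]
Step 2: x=[3.9531 7.5781 11.5781 14.3906] v=[2.3125 -5.6875 1.3125 1.0625]
Step 3: x=[4.4844 6.2031 11.7578 14.8047] v=[2.1250 -5.5000 0.7188 1.6563]
Step 4: x=[4.7305 5.3076 11.6240 15.3379] v=[0.9844 -3.5820 -0.5351 2.1329]
Max displacement = 2.6924

Answer: 2.6924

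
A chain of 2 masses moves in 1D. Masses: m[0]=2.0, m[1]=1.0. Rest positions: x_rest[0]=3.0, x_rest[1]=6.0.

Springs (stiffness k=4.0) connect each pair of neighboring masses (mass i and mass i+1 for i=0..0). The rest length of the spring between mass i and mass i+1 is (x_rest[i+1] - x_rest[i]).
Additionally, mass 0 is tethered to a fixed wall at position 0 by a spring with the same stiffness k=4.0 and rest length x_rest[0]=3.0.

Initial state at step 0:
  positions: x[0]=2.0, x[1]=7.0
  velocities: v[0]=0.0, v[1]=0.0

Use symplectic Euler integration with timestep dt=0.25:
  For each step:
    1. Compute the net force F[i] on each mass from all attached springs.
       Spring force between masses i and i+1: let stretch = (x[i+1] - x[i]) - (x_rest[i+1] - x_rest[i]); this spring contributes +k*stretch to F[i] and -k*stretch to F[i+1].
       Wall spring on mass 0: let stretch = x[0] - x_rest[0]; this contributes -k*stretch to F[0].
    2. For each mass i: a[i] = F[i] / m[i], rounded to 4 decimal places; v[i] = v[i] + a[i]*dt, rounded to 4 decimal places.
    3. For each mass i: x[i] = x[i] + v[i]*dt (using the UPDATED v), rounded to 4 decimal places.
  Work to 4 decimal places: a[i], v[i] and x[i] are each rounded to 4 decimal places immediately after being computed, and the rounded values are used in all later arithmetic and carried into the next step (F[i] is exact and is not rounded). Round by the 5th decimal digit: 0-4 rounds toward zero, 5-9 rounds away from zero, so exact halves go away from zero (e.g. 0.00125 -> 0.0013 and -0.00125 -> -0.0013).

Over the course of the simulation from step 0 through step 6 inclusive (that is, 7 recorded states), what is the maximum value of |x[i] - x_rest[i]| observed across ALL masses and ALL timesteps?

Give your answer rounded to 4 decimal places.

Answer: 1.3349

Derivation:
Step 0: x=[2.0000 7.0000] v=[0.0000 0.0000]
Step 1: x=[2.3750 6.5000] v=[1.5000 -2.0000]
Step 2: x=[2.9688 5.7188] v=[2.3750 -3.1250]
Step 3: x=[3.5352 5.0001] v=[2.2656 -2.8750]
Step 4: x=[3.8428 4.6651] v=[1.2305 -1.3399]
Step 5: x=[3.7729 4.8746] v=[-0.2798 0.8378]
Step 6: x=[3.3691 5.5586] v=[-1.6154 2.7361]
Max displacement = 1.3349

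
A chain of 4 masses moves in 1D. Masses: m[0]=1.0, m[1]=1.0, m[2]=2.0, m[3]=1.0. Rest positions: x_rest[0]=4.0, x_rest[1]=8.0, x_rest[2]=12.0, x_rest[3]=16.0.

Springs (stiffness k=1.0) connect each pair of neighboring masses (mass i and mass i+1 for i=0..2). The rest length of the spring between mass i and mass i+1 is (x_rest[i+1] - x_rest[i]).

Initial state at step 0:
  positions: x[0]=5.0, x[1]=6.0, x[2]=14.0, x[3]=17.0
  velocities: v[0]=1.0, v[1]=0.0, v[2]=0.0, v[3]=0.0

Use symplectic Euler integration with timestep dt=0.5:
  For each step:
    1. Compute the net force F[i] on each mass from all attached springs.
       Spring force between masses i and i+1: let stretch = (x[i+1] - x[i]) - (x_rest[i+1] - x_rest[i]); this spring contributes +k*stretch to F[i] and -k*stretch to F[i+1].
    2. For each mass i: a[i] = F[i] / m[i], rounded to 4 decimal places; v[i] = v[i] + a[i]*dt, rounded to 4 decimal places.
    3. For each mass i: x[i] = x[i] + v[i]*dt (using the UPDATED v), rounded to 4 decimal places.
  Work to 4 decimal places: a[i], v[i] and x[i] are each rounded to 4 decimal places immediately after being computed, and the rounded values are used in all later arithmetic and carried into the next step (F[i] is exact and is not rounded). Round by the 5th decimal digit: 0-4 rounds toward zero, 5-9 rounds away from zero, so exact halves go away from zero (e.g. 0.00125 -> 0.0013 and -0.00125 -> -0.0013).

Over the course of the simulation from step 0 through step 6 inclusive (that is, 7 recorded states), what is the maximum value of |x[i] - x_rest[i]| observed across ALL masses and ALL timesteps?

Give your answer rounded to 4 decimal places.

Step 0: x=[5.0000 6.0000 14.0000 17.0000] v=[1.0000 0.0000 0.0000 0.0000]
Step 1: x=[4.7500 7.7500 13.3750 17.2500] v=[-0.5000 3.5000 -1.2500 0.5000]
Step 2: x=[4.2500 10.1563 12.5313 17.5313] v=[-1.0000 4.8125 -1.6875 0.5625]
Step 3: x=[4.2266 11.6798 12.0157 17.5626] v=[-0.0469 3.0469 -1.0313 0.0625]
Step 4: x=[5.0665 11.4239 12.1515 17.2071] v=[1.6797 -0.5118 0.2715 -0.7110]
Step 5: x=[6.4957 9.7606 12.8283 16.5877] v=[2.8584 -3.3267 1.3535 -1.2388]
Step 6: x=[7.7412 8.0480 13.5916 16.0285] v=[2.4909 -3.4253 1.5265 -1.1185]
Max displacement = 3.7412

Answer: 3.7412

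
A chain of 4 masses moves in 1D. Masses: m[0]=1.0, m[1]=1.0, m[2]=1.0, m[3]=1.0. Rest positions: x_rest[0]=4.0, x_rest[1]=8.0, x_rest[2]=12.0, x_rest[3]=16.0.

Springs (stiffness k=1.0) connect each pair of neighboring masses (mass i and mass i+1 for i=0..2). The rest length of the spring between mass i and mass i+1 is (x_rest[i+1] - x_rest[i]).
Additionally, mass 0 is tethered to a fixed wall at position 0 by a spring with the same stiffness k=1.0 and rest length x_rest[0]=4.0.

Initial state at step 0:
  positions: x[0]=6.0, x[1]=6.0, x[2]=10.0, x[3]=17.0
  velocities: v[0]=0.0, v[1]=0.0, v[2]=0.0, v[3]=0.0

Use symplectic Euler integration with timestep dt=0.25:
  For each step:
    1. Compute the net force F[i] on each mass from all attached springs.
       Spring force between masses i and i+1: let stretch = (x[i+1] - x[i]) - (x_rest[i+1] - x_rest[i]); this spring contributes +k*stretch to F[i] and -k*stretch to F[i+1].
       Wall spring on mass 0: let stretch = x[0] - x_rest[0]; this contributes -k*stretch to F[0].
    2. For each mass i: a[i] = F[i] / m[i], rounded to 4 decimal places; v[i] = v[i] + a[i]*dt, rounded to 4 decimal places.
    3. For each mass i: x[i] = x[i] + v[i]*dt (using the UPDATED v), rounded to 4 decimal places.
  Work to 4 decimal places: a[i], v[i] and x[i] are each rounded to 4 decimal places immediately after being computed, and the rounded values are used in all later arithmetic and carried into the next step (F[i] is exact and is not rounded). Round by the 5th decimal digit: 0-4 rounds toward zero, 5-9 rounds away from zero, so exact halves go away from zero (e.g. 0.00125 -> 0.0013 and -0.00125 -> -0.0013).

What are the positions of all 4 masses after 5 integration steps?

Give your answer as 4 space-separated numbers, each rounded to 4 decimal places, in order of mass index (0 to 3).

Step 0: x=[6.0000 6.0000 10.0000 17.0000] v=[0.0000 0.0000 0.0000 0.0000]
Step 1: x=[5.6250 6.2500 10.1875 16.8125] v=[-1.5000 1.0000 0.7500 -0.7500]
Step 2: x=[4.9375 6.7070 10.5430 16.4609] v=[-2.7500 1.8281 1.4219 -1.4063]
Step 3: x=[4.0520 7.2932 11.0286 15.9895] v=[-3.5420 2.3447 1.9424 -1.8858]
Step 4: x=[3.1158 7.9103 11.5908 15.4580] v=[-3.7447 2.4683 2.2488 -2.1260]
Step 5: x=[2.2846 8.4578 12.1647 14.9348] v=[-3.3250 2.1898 2.2955 -2.0928]

Answer: 2.2846 8.4578 12.1647 14.9348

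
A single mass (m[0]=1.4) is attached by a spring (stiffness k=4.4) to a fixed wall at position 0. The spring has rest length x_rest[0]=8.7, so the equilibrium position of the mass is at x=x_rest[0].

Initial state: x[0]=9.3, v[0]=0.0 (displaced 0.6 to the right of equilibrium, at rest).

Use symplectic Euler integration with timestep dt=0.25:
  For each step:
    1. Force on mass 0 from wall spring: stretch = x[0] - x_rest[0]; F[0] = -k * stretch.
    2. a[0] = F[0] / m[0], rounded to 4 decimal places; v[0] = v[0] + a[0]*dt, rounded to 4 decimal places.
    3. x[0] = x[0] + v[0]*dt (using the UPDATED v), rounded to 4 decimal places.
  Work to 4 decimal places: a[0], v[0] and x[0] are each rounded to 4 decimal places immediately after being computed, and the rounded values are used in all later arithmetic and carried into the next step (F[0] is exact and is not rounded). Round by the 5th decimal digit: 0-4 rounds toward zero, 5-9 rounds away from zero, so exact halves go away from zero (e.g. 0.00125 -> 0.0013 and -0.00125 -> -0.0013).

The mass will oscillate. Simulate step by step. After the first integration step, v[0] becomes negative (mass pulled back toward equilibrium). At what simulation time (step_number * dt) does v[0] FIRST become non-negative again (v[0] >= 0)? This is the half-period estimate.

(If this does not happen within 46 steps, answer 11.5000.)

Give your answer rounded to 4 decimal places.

Step 0: x=[9.3000] v=[0.0000]
Step 1: x=[9.1822] v=[-0.4714]
Step 2: x=[8.9696] v=[-0.8503]
Step 3: x=[8.7041] v=[-1.0621]
Step 4: x=[8.4378] v=[-1.0653]
Step 5: x=[8.2230] v=[-0.8593]
Step 6: x=[8.1019] v=[-0.4845]
Step 7: x=[8.0983] v=[-0.0146]
Step 8: x=[8.2129] v=[0.4582]
First v>=0 after going negative at step 8, time=2.0000

Answer: 2.0000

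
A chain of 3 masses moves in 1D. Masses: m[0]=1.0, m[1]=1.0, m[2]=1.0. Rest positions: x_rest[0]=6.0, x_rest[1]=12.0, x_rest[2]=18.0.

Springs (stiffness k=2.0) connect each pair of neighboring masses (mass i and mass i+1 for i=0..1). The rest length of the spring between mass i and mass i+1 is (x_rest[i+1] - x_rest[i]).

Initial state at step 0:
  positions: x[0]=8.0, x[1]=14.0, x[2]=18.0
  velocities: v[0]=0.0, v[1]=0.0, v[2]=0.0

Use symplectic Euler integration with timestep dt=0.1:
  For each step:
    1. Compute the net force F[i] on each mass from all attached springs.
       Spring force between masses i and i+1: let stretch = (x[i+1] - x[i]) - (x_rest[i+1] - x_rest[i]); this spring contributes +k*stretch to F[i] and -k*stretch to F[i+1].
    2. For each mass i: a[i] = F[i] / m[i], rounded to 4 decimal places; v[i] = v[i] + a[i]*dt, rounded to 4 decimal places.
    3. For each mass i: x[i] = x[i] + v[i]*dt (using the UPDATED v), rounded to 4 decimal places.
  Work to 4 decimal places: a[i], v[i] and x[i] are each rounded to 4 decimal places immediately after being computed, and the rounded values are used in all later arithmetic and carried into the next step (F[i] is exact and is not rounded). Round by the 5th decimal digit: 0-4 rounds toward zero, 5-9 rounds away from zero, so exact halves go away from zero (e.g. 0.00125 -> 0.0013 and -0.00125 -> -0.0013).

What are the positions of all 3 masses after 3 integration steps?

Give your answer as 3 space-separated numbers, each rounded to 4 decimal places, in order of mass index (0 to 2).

Step 0: x=[8.0000 14.0000 18.0000] v=[0.0000 0.0000 0.0000]
Step 1: x=[8.0000 13.9600 18.0400] v=[0.0000 -0.4000 0.4000]
Step 2: x=[7.9992 13.8824 18.1184] v=[-0.0080 -0.7760 0.7840]
Step 3: x=[7.9961 13.7719 18.2321] v=[-0.0314 -1.1054 1.1368]

Answer: 7.9961 13.7719 18.2321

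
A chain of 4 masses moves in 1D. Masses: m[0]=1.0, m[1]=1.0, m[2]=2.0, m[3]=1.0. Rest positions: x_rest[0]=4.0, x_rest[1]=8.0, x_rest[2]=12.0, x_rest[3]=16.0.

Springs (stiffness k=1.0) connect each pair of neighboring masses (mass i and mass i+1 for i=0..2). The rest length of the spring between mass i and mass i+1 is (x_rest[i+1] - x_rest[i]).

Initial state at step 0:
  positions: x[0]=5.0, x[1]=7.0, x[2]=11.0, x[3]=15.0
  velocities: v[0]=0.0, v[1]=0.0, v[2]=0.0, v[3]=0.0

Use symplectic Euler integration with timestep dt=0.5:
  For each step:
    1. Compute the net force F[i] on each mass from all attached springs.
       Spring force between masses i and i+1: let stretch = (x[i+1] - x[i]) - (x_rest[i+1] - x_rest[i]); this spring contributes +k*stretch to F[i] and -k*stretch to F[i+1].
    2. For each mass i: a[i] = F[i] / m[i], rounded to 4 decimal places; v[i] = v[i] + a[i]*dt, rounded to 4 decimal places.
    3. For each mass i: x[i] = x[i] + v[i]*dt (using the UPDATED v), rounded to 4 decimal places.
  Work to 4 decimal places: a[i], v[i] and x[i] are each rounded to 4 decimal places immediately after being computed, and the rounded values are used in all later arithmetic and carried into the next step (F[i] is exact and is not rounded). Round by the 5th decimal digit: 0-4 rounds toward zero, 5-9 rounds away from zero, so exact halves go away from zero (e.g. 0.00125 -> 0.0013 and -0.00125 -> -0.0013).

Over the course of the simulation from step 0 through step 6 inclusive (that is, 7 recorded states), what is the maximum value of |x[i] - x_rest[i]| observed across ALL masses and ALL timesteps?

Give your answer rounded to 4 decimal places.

Answer: 1.5083

Derivation:
Step 0: x=[5.0000 7.0000 11.0000 15.0000] v=[0.0000 0.0000 0.0000 0.0000]
Step 1: x=[4.5000 7.5000 11.0000 15.0000] v=[-1.0000 1.0000 0.0000 0.0000]
Step 2: x=[3.7500 8.1250 11.0625 15.0000] v=[-1.5000 1.2500 0.1250 0.0000]
Step 3: x=[3.0938 8.3907 11.2500 15.0157] v=[-1.3125 0.5313 0.3750 0.0313]
Step 4: x=[2.7618 8.0470 11.5508 15.0900] v=[-0.6641 -0.6875 0.6016 0.1485]
Step 5: x=[2.7511 7.2579 11.8561 15.2795] v=[-0.0215 -1.5782 0.6105 0.3789]
Step 6: x=[2.8671 6.4917 12.0145 15.6131] v=[0.2319 -1.5325 0.3168 0.6672]
Max displacement = 1.5083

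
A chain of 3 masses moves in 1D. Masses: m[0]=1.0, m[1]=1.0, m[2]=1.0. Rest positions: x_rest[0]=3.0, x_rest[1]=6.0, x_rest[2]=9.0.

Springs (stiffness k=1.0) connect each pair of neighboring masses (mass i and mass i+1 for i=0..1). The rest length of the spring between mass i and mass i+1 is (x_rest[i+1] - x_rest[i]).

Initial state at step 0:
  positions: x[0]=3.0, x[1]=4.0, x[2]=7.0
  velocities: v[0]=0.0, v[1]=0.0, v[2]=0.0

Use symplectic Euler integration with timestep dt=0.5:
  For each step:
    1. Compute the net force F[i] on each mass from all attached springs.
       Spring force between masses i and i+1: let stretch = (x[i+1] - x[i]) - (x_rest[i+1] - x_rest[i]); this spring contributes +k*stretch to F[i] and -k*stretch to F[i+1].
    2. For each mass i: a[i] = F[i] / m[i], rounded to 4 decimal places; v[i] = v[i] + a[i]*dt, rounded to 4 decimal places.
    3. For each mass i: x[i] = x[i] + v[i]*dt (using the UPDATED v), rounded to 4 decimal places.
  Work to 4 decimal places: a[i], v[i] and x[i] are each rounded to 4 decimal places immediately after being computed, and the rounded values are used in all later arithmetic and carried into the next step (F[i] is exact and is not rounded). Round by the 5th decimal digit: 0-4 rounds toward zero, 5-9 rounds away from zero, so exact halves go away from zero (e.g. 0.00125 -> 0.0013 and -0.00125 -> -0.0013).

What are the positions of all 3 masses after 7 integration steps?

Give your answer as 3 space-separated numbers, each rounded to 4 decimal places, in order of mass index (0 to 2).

Step 0: x=[3.0000 4.0000 7.0000] v=[0.0000 0.0000 0.0000]
Step 1: x=[2.5000 4.5000 7.0000] v=[-1.0000 1.0000 0.0000]
Step 2: x=[1.7500 5.1250 7.1250] v=[-1.5000 1.2500 0.2500]
Step 3: x=[1.0938 5.4063 7.5000] v=[-1.3125 0.5625 0.7500]
Step 4: x=[0.7657 5.1329 8.1016] v=[-0.6563 -0.5469 1.2032]
Step 5: x=[0.7794 4.5098 8.7111] v=[0.0273 -1.2462 1.2189]
Step 6: x=[0.9757 4.0044 9.0203] v=[0.3925 -1.0108 0.6183]
Step 7: x=[1.1792 3.9958 8.8255] v=[0.4069 -0.0172 -0.3897]

Answer: 1.1792 3.9958 8.8255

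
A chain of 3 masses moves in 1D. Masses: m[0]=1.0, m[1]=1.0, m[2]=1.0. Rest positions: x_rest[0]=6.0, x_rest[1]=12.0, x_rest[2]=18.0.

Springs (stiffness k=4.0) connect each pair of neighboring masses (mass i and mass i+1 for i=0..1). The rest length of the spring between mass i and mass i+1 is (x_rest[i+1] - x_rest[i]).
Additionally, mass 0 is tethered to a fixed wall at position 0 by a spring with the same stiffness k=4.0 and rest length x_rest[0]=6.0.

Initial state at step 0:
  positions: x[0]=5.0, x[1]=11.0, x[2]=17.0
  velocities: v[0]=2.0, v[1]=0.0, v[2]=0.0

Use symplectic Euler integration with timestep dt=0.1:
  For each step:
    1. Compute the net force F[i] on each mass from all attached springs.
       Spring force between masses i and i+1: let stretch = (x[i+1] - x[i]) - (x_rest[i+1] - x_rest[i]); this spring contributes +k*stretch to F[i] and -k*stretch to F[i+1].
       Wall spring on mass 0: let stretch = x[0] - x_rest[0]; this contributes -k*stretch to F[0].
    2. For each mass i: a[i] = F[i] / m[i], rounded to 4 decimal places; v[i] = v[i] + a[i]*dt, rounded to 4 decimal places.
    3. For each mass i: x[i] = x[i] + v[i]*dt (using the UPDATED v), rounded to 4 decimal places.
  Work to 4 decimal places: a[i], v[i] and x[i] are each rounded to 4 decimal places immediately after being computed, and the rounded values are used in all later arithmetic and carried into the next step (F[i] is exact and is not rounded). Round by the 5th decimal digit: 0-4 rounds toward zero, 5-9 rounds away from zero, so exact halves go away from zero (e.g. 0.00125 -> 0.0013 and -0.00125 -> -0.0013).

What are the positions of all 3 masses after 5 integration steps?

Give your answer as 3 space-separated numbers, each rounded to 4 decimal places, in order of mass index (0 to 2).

Step 0: x=[5.0000 11.0000 17.0000] v=[2.0000 0.0000 0.0000]
Step 1: x=[5.2400 11.0000 17.0000] v=[2.4000 0.0000 0.0000]
Step 2: x=[5.5008 11.0096 17.0000] v=[2.6080 0.0960 0.0000]
Step 3: x=[5.7619 11.0385 17.0004] v=[2.6112 0.2886 0.0038]
Step 4: x=[6.0036 11.0948 17.0023] v=[2.4171 0.5627 0.0190]
Step 5: x=[6.2088 11.1837 17.0079] v=[2.0521 0.8892 0.0560]

Answer: 6.2088 11.1837 17.0079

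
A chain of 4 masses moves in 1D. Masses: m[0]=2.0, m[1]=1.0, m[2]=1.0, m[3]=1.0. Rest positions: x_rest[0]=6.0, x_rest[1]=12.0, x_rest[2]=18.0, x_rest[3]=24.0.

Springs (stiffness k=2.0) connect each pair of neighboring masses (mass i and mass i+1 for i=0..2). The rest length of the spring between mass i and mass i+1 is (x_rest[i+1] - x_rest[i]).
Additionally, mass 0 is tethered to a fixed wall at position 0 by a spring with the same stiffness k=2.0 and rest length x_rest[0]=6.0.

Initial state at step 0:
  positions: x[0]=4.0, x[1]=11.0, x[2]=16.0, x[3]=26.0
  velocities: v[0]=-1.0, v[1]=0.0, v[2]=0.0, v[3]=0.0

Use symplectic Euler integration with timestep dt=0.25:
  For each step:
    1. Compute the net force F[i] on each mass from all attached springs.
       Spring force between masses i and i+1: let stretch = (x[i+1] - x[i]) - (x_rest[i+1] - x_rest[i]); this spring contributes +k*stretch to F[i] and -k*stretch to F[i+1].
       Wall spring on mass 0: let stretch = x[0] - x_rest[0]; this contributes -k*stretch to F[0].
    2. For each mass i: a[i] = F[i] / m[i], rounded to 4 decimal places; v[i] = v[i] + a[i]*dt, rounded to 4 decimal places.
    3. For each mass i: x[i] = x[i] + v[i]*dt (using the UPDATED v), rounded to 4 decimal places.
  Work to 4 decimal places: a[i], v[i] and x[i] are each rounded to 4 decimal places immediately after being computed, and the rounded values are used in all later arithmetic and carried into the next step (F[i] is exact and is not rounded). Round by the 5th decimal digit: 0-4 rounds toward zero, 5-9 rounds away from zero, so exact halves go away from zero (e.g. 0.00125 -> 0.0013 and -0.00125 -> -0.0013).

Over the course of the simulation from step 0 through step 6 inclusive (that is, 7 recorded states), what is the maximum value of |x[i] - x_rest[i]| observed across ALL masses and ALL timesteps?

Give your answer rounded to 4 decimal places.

Answer: 2.0625

Derivation:
Step 0: x=[4.0000 11.0000 16.0000 26.0000] v=[-1.0000 0.0000 0.0000 0.0000]
Step 1: x=[3.9375 10.7500 16.6250 25.5000] v=[-0.2500 -1.0000 2.5000 -2.0000]
Step 2: x=[4.0547 10.3828 17.6250 24.6406] v=[0.4688 -1.4688 4.0000 -3.4375]
Step 3: x=[4.3140 10.1299 18.5967 23.6543] v=[1.0372 -1.0118 3.8867 -3.9453]
Step 4: x=[4.6672 10.2083 19.1422 22.7858] v=[1.4127 0.3137 2.1821 -3.4741]
Step 5: x=[5.0750 10.7108 19.0264 22.2118] v=[1.6312 2.0101 -0.4631 -2.2959]
Step 6: x=[5.5179 11.5483 18.2694 21.9897] v=[1.7714 3.3500 -3.0282 -0.8886]
Max displacement = 2.0625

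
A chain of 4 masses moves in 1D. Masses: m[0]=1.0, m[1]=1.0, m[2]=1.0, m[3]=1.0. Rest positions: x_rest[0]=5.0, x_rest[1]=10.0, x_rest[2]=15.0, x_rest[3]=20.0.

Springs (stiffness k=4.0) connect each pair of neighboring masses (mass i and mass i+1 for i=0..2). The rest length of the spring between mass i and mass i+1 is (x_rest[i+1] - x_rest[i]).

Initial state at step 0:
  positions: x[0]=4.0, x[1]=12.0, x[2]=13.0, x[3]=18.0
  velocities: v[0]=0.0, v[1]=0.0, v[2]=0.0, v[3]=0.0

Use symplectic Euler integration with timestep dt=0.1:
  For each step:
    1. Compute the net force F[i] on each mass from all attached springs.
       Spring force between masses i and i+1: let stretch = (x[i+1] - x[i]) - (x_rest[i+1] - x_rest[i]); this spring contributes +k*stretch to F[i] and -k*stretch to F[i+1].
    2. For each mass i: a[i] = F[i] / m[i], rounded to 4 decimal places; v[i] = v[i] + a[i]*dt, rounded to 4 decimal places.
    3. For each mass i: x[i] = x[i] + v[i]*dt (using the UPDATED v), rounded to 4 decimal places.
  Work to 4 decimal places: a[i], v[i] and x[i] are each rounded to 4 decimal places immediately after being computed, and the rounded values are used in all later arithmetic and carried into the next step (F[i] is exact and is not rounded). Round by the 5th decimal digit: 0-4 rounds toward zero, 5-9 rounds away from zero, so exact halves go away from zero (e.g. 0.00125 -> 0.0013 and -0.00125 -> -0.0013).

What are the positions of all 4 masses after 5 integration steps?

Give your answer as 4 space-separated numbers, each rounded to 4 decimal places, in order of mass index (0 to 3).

Answer: 5.2934 8.8609 14.6541 18.1917

Derivation:
Step 0: x=[4.0000 12.0000 13.0000 18.0000] v=[0.0000 0.0000 0.0000 0.0000]
Step 1: x=[4.1200 11.7200 13.1600 18.0000] v=[1.2000 -2.8000 1.6000 0.0000]
Step 2: x=[4.3440 11.1936 13.4560 18.0064] v=[2.2400 -5.2640 2.9600 0.0640]
Step 3: x=[4.6420 10.4837 13.8435 18.0308] v=[2.9798 -7.0989 3.8752 0.2438]
Step 4: x=[4.9737 9.6745 14.2641 18.0877] v=[3.3165 -8.0917 4.2062 0.5689]
Step 5: x=[5.2934 8.8609 14.6541 18.1917] v=[3.1968 -8.1362 3.8998 1.0395]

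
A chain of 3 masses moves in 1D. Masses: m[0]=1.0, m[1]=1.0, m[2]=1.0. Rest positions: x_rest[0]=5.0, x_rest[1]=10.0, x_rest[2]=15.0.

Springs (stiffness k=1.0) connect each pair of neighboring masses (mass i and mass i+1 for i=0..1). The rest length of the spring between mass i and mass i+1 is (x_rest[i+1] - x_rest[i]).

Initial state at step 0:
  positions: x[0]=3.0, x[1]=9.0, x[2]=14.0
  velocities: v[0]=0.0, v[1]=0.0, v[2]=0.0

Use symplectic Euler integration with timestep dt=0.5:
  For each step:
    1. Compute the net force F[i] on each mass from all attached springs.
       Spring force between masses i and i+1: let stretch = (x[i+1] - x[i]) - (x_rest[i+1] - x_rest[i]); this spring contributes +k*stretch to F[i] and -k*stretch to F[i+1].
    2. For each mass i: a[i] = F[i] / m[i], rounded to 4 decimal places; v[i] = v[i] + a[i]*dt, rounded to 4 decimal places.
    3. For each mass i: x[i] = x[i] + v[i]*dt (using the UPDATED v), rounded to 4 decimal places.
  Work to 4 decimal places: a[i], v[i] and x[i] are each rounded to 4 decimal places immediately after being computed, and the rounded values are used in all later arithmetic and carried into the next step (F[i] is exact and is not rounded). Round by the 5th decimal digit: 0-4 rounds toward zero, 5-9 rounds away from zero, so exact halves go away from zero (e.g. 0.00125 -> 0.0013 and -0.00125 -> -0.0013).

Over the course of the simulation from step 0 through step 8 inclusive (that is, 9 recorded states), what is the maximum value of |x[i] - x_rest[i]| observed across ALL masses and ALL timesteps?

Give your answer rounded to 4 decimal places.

Step 0: x=[3.0000 9.0000 14.0000] v=[0.0000 0.0000 0.0000]
Step 1: x=[3.2500 8.7500 14.0000] v=[0.5000 -0.5000 0.0000]
Step 2: x=[3.6250 8.4375 13.9375] v=[0.7500 -0.6250 -0.1250]
Step 3: x=[3.9532 8.2969 13.7500] v=[0.6563 -0.2813 -0.3750]
Step 4: x=[4.1173 8.4336 13.4492] v=[0.3282 0.2734 -0.6016]
Step 5: x=[4.1105 8.7452 13.1445] v=[-0.0137 0.6231 -0.6094]
Step 6: x=[4.0123 8.9979 12.9900] v=[-0.1964 0.5054 -0.3091]
Step 7: x=[3.9105 9.0023 13.0875] v=[-0.2036 0.0087 0.1949]
Step 8: x=[3.8317 8.7550 13.4137] v=[-0.1577 -0.4946 0.6523]
Max displacement = 2.0100

Answer: 2.0100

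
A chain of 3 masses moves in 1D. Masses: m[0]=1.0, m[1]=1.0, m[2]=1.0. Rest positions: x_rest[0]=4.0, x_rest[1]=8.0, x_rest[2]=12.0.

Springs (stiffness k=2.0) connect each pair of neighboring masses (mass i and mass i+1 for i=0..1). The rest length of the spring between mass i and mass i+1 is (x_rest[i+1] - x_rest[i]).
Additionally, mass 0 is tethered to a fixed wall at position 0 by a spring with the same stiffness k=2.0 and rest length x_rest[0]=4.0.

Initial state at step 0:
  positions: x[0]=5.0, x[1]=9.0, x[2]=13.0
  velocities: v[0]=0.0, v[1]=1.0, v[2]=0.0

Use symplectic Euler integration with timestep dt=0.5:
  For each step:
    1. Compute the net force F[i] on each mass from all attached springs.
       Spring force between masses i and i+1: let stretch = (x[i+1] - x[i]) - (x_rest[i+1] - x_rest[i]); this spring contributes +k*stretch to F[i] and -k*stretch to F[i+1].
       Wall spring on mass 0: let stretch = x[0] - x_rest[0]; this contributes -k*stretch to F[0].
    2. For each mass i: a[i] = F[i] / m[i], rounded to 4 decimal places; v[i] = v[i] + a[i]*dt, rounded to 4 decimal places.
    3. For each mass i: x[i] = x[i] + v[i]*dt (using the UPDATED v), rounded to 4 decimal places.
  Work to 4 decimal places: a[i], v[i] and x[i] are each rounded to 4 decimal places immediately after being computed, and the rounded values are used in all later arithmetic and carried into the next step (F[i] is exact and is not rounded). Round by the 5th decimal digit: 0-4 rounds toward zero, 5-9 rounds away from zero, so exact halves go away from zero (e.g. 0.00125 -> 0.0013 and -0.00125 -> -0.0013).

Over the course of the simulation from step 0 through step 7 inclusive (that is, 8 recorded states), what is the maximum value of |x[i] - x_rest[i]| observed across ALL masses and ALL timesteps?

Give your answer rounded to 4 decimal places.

Step 0: x=[5.0000 9.0000 13.0000] v=[0.0000 1.0000 0.0000]
Step 1: x=[4.5000 9.5000 13.0000] v=[-1.0000 1.0000 0.0000]
Step 2: x=[4.2500 9.2500 13.2500] v=[-0.5000 -0.5000 0.5000]
Step 3: x=[4.3750 8.5000 13.5000] v=[0.2500 -1.5000 0.5000]
Step 4: x=[4.3750 8.1875 13.2500] v=[0.0000 -0.6250 -0.5000]
Step 5: x=[4.0938 8.5000 12.4688] v=[-0.5625 0.6250 -1.5625]
Step 6: x=[3.9688 8.5938 11.7032] v=[-0.2501 0.1876 -1.5313]
Step 7: x=[4.1719 7.9298 11.3829] v=[0.4061 -1.3280 -0.6407]
Max displacement = 1.5000

Answer: 1.5000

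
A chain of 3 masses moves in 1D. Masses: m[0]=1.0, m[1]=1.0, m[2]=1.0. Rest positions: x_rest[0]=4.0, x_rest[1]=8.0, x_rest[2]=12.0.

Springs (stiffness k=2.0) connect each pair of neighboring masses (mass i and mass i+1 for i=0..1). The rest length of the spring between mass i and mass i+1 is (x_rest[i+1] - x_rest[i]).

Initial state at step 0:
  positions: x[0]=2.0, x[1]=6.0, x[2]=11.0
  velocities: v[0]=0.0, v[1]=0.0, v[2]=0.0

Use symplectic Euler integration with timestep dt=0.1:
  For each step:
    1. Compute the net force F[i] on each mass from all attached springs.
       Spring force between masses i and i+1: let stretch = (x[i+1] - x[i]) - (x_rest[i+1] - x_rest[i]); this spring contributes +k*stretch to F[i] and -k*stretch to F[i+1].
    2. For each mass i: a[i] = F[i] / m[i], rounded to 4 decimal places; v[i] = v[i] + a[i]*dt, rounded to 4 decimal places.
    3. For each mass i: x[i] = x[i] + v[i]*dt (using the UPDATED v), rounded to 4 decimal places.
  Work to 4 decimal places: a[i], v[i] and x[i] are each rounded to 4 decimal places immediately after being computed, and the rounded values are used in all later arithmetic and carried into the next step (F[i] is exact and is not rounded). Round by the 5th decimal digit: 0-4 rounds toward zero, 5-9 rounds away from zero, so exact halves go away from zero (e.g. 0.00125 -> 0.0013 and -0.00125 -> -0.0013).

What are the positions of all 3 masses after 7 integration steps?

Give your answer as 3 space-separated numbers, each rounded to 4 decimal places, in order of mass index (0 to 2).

Answer: 2.0440 6.4233 10.5328

Derivation:
Step 0: x=[2.0000 6.0000 11.0000] v=[0.0000 0.0000 0.0000]
Step 1: x=[2.0000 6.0200 10.9800] v=[0.0000 0.2000 -0.2000]
Step 2: x=[2.0004 6.0588 10.9408] v=[0.0040 0.3880 -0.3920]
Step 3: x=[2.0020 6.1141 10.8840] v=[0.0157 0.5527 -0.5684]
Step 4: x=[2.0058 6.1825 10.8118] v=[0.0381 0.6843 -0.7224]
Step 5: x=[2.0131 6.2600 10.7270] v=[0.0734 0.7748 -0.8483]
Step 6: x=[2.0254 6.3419 10.6328] v=[0.1228 0.8188 -0.9417]
Step 7: x=[2.0440 6.4233 10.5328] v=[0.1861 0.8137 -0.9999]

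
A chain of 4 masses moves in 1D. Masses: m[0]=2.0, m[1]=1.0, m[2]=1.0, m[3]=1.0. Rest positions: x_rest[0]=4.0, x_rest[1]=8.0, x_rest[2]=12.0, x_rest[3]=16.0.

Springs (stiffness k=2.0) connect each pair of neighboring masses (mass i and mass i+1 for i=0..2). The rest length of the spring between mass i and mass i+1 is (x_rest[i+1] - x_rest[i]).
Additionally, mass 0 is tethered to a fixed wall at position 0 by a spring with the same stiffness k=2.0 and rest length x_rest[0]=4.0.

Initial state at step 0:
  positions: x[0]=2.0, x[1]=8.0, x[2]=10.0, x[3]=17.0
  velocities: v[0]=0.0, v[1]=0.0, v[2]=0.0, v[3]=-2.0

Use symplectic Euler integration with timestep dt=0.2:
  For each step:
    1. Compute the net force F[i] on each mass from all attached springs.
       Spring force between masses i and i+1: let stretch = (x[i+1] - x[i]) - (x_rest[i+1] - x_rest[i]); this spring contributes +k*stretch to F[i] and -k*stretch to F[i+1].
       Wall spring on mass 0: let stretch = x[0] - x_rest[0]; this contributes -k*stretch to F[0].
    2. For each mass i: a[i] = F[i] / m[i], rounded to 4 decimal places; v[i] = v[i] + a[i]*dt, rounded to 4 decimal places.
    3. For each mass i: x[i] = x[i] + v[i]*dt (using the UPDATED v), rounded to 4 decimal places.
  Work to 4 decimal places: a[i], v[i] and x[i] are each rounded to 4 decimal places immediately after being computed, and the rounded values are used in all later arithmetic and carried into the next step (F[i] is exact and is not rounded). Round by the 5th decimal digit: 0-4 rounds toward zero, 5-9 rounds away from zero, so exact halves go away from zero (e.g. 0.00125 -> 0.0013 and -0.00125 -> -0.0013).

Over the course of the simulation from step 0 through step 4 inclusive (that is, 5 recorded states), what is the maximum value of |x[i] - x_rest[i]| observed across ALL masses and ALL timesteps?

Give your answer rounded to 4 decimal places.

Answer: 2.0279

Derivation:
Step 0: x=[2.0000 8.0000 10.0000 17.0000] v=[0.0000 0.0000 0.0000 -2.0000]
Step 1: x=[2.1600 7.6800 10.4000 16.3600] v=[0.8000 -1.6000 2.0000 -3.2000]
Step 2: x=[2.4544 7.1360 11.0592 15.5632] v=[1.4720 -2.7200 3.2960 -3.9840]
Step 3: x=[2.8379 6.5313 11.7649 14.7261] v=[1.9174 -3.0234 3.5283 -4.1856]
Step 4: x=[3.2556 6.0498 12.2888 13.9721] v=[2.0885 -2.4073 2.6193 -3.7701]
Max displacement = 2.0279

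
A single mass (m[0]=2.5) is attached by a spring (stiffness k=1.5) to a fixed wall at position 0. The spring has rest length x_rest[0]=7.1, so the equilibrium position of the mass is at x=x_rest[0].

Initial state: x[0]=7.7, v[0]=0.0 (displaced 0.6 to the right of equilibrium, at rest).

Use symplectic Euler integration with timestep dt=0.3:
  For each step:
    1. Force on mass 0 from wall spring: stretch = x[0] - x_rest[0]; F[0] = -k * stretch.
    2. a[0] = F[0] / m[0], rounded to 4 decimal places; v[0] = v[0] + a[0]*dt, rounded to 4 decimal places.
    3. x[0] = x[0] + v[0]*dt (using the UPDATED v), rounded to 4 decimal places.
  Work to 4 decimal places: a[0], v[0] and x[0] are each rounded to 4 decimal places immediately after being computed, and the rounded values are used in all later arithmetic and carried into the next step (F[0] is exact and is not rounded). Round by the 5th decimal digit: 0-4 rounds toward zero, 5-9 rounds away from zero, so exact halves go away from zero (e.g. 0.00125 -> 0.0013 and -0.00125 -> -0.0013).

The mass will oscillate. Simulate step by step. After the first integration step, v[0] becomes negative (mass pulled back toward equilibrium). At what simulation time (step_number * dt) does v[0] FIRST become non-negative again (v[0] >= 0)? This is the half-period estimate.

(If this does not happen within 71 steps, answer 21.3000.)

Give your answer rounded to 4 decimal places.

Step 0: x=[7.7000] v=[0.0000]
Step 1: x=[7.6676] v=[-0.1080]
Step 2: x=[7.6045] v=[-0.2102]
Step 3: x=[7.5142] v=[-0.3010]
Step 4: x=[7.4015] v=[-0.3756]
Step 5: x=[7.2725] v=[-0.4299]
Step 6: x=[7.1342] v=[-0.4610]
Step 7: x=[6.9940] v=[-0.4672]
Step 8: x=[6.8596] v=[-0.4481]
Step 9: x=[6.7382] v=[-0.4048]
Step 10: x=[6.6363] v=[-0.3397]
Step 11: x=[6.5594] v=[-0.2562]
Step 12: x=[6.5117] v=[-0.1589]
Step 13: x=[6.4958] v=[-0.0530]
Step 14: x=[6.5125] v=[0.0558]
First v>=0 after going negative at step 14, time=4.2000

Answer: 4.2000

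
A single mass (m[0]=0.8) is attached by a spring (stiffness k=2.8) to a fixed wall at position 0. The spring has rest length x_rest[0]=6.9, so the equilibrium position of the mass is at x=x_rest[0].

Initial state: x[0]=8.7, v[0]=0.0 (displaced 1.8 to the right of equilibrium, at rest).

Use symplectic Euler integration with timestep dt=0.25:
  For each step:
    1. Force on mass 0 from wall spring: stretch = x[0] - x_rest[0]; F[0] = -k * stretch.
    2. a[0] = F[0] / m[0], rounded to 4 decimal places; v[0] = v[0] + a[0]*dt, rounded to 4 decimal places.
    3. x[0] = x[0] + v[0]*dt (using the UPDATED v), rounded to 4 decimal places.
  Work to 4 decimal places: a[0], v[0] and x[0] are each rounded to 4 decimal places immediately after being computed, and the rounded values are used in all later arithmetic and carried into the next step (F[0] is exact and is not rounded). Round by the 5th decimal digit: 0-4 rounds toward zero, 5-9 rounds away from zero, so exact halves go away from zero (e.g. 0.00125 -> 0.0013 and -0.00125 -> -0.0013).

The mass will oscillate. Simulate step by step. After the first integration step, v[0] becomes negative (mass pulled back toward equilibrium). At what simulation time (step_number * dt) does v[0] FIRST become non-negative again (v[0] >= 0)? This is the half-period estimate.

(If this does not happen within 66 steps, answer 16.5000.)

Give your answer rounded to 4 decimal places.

Answer: 1.7500

Derivation:
Step 0: x=[8.7000] v=[0.0000]
Step 1: x=[8.3063] v=[-1.5750]
Step 2: x=[7.6049] v=[-2.8055]
Step 3: x=[6.7493] v=[-3.4223]
Step 4: x=[5.9267] v=[-3.2904]
Step 5: x=[5.3170] v=[-2.4388]
Step 6: x=[5.0536] v=[-1.0537]
Step 7: x=[5.1941] v=[0.5619]
First v>=0 after going negative at step 7, time=1.7500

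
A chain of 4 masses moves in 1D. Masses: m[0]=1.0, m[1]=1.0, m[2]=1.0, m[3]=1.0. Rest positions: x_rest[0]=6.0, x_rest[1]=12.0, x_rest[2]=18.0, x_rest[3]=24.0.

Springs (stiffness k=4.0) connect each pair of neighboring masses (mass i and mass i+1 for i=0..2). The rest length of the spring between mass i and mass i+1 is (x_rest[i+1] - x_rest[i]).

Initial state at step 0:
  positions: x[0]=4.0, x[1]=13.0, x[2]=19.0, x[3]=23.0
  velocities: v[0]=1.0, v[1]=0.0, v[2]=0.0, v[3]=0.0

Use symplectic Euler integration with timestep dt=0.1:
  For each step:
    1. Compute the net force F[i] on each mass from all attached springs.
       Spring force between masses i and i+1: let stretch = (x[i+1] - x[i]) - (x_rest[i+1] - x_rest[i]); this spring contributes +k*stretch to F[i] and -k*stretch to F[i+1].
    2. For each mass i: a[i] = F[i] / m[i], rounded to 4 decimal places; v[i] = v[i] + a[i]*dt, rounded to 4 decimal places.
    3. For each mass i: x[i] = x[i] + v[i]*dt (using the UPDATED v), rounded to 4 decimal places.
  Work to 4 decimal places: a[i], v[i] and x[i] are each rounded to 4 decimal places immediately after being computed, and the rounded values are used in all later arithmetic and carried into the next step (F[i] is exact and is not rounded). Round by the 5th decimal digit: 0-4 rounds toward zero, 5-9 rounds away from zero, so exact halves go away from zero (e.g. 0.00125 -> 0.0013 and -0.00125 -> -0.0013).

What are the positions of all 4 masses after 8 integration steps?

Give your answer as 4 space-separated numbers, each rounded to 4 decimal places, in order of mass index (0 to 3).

Step 0: x=[4.0000 13.0000 19.0000 23.0000] v=[1.0000 0.0000 0.0000 0.0000]
Step 1: x=[4.2200 12.8800 18.9200 23.0800] v=[2.2000 -1.2000 -0.8000 0.8000]
Step 2: x=[4.5464 12.6552 18.7648 23.2336] v=[3.2640 -2.2480 -1.5520 1.5360]
Step 3: x=[4.9572 12.3504 18.5440 23.4485] v=[4.1075 -3.0477 -2.2083 2.1485]
Step 4: x=[5.4237 11.9977 18.2716 23.7072] v=[4.6648 -3.5275 -2.7239 2.5867]
Step 5: x=[5.9131 11.6330 17.9657 23.9885] v=[4.8944 -3.6475 -3.0592 2.8125]
Step 6: x=[6.3913 11.2928 17.6474 24.2688] v=[4.7824 -3.4024 -3.1832 2.8034]
Step 7: x=[6.8256 11.0107 17.3398 24.5243] v=[4.3430 -2.8212 -3.0765 2.5548]
Step 8: x=[7.1873 10.8143 17.0664 24.7324] v=[3.6170 -1.9636 -2.7343 2.0810]

Answer: 7.1873 10.8143 17.0664 24.7324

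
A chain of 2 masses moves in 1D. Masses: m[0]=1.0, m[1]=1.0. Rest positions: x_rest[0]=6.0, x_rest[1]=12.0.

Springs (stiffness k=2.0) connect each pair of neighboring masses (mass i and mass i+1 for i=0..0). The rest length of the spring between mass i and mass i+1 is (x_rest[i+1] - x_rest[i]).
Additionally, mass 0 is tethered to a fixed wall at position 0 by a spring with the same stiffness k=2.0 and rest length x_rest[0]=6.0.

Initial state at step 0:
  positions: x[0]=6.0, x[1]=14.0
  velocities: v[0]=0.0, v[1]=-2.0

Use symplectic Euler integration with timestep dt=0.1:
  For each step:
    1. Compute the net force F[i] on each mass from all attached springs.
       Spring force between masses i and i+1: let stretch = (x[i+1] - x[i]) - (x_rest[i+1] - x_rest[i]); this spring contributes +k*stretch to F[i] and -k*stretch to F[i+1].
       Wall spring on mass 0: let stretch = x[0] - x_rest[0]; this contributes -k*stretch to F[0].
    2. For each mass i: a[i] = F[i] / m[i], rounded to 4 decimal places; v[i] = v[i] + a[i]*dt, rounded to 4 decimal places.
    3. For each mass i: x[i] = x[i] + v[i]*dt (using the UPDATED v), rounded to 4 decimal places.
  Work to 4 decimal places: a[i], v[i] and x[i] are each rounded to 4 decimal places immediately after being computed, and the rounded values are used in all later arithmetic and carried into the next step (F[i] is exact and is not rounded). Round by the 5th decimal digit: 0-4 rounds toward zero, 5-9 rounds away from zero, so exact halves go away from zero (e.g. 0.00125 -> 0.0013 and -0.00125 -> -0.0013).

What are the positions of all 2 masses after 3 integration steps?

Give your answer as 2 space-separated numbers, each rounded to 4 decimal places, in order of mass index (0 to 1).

Step 0: x=[6.0000 14.0000] v=[0.0000 -2.0000]
Step 1: x=[6.0400 13.7600] v=[0.4000 -2.4000]
Step 2: x=[6.1136 13.4856] v=[0.7360 -2.7440]
Step 3: x=[6.2124 13.1838] v=[0.9877 -3.0184]

Answer: 6.2124 13.1838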